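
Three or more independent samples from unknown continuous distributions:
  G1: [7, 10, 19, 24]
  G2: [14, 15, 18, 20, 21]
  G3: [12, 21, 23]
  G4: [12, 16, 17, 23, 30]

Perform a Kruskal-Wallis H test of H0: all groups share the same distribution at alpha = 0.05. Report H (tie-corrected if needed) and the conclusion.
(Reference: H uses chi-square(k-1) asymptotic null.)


Step 1: Combine all N = 17 observations and assign midranks.
sorted (value, group, rank): (7,G1,1), (10,G1,2), (12,G3,3.5), (12,G4,3.5), (14,G2,5), (15,G2,6), (16,G4,7), (17,G4,8), (18,G2,9), (19,G1,10), (20,G2,11), (21,G2,12.5), (21,G3,12.5), (23,G3,14.5), (23,G4,14.5), (24,G1,16), (30,G4,17)
Step 2: Sum ranks within each group.
R_1 = 29 (n_1 = 4)
R_2 = 43.5 (n_2 = 5)
R_3 = 30.5 (n_3 = 3)
R_4 = 50 (n_4 = 5)
Step 3: H = 12/(N(N+1)) * sum(R_i^2/n_i) - 3(N+1)
     = 12/(17*18) * (29^2/4 + 43.5^2/5 + 30.5^2/3 + 50^2/5) - 3*18
     = 0.039216 * 1398.78 - 54
     = 0.854248.
Step 4: Ties present; correction factor C = 1 - 18/(17^3 - 17) = 0.996324. Corrected H = 0.854248 / 0.996324 = 0.857401.
Step 5: Under H0, H ~ chi^2(3); p-value = 0.835694.
Step 6: alpha = 0.05. fail to reject H0.

H = 0.8574, df = 3, p = 0.835694, fail to reject H0.


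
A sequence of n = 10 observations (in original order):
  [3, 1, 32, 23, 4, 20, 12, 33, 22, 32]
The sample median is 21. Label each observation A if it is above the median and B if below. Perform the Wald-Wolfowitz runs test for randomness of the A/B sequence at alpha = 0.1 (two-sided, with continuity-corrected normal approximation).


Step 1: Compute median = 21; label A = above, B = below.
Labels in order: BBAABBBAAA  (n_A = 5, n_B = 5)
Step 2: Count runs R = 4.
Step 3: Under H0 (random ordering), E[R] = 2*n_A*n_B/(n_A+n_B) + 1 = 2*5*5/10 + 1 = 6.0000.
        Var[R] = 2*n_A*n_B*(2*n_A*n_B - n_A - n_B) / ((n_A+n_B)^2 * (n_A+n_B-1)) = 2000/900 = 2.2222.
        SD[R] = 1.4907.
Step 4: Continuity-corrected z = (R + 0.5 - E[R]) / SD[R] = (4 + 0.5 - 6.0000) / 1.4907 = -1.0062.
Step 5: Two-sided p-value via normal approximation = 2*(1 - Phi(|z|)) = 0.314305.
Step 6: alpha = 0.1. fail to reject H0.

R = 4, z = -1.0062, p = 0.314305, fail to reject H0.


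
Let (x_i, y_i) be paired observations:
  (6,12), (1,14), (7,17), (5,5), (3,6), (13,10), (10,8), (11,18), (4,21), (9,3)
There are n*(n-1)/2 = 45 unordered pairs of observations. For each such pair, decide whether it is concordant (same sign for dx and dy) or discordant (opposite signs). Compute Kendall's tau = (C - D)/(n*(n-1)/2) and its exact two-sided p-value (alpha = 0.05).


Step 1: Enumerate the 45 unordered pairs (i,j) with i<j and classify each by sign(x_j-x_i) * sign(y_j-y_i).
  (1,2):dx=-5,dy=+2->D; (1,3):dx=+1,dy=+5->C; (1,4):dx=-1,dy=-7->C; (1,5):dx=-3,dy=-6->C
  (1,6):dx=+7,dy=-2->D; (1,7):dx=+4,dy=-4->D; (1,8):dx=+5,dy=+6->C; (1,9):dx=-2,dy=+9->D
  (1,10):dx=+3,dy=-9->D; (2,3):dx=+6,dy=+3->C; (2,4):dx=+4,dy=-9->D; (2,5):dx=+2,dy=-8->D
  (2,6):dx=+12,dy=-4->D; (2,7):dx=+9,dy=-6->D; (2,8):dx=+10,dy=+4->C; (2,9):dx=+3,dy=+7->C
  (2,10):dx=+8,dy=-11->D; (3,4):dx=-2,dy=-12->C; (3,5):dx=-4,dy=-11->C; (3,6):dx=+6,dy=-7->D
  (3,7):dx=+3,dy=-9->D; (3,8):dx=+4,dy=+1->C; (3,9):dx=-3,dy=+4->D; (3,10):dx=+2,dy=-14->D
  (4,5):dx=-2,dy=+1->D; (4,6):dx=+8,dy=+5->C; (4,7):dx=+5,dy=+3->C; (4,8):dx=+6,dy=+13->C
  (4,9):dx=-1,dy=+16->D; (4,10):dx=+4,dy=-2->D; (5,6):dx=+10,dy=+4->C; (5,7):dx=+7,dy=+2->C
  (5,8):dx=+8,dy=+12->C; (5,9):dx=+1,dy=+15->C; (5,10):dx=+6,dy=-3->D; (6,7):dx=-3,dy=-2->C
  (6,8):dx=-2,dy=+8->D; (6,9):dx=-9,dy=+11->D; (6,10):dx=-4,dy=-7->C; (7,8):dx=+1,dy=+10->C
  (7,9):dx=-6,dy=+13->D; (7,10):dx=-1,dy=-5->C; (8,9):dx=-7,dy=+3->D; (8,10):dx=-2,dy=-15->C
  (9,10):dx=+5,dy=-18->D
Step 2: C = 22, D = 23, total pairs = 45.
Step 3: tau = (C - D)/(n(n-1)/2) = (22 - 23)/45 = -0.022222.
Step 4: Exact two-sided p-value (enumerate n! = 3628800 permutations of y under H0): p = 1.000000.
Step 5: alpha = 0.05. fail to reject H0.

tau_b = -0.0222 (C=22, D=23), p = 1.000000, fail to reject H0.


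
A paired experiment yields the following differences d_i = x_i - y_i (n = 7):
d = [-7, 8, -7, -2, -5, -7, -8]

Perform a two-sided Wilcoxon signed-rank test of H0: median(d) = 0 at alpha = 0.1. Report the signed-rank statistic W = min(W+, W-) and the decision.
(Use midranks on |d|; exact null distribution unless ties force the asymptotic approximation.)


Step 1: Drop any zero differences (none here) and take |d_i|.
|d| = [7, 8, 7, 2, 5, 7, 8]
Step 2: Midrank |d_i| (ties get averaged ranks).
ranks: |7|->4, |8|->6.5, |7|->4, |2|->1, |5|->2, |7|->4, |8|->6.5
Step 3: Attach original signs; sum ranks with positive sign and with negative sign.
W+ = 6.5 = 6.5
W- = 4 + 4 + 1 + 2 + 4 + 6.5 = 21.5
(Check: W+ + W- = 28 should equal n(n+1)/2 = 28.)
Step 4: Test statistic W = min(W+, W-) = 6.5.
Step 5: Ties in |d|, so use the tie-corrected normal approximation.
        E[W] = n(n+1)/4 = 7*8/4 = 14.
        Tie groups: |d|=7 (t=3), |d|=8 (t=2); sum(t^3 - t) = 30.
        Var[W] = n(n+1)(2n+1)/24 - sum(t^3-t)/48 = 840/24 - 30/48 = 34.375.
        z = (W - E[W]) / sqrt(Var[W]) = (6.5 - 14) / 5.8630 = -1.2792.
        Two-sided p = 2*Phi(z) = 0.200825.
Step 6: alpha = 0.1. fail to reject H0.

W+ = 6.5, W- = 21.5, W = min = 6.5, p = 0.200825, fail to reject H0.


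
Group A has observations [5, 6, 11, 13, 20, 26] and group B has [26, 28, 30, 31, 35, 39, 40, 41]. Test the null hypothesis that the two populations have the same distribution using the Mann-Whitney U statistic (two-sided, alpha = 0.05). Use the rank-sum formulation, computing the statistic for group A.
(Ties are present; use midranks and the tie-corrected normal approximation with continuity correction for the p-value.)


Step 1: Combine and sort all 14 observations; assign midranks.
sorted (value, group): (5,X), (6,X), (11,X), (13,X), (20,X), (26,X), (26,Y), (28,Y), (30,Y), (31,Y), (35,Y), (39,Y), (40,Y), (41,Y)
ranks: 5->1, 6->2, 11->3, 13->4, 20->5, 26->6.5, 26->6.5, 28->8, 30->9, 31->10, 35->11, 39->12, 40->13, 41->14
Step 2: Rank sum for X: R1 = 1 + 2 + 3 + 4 + 5 + 6.5 = 21.5.
Step 3: U_X = R1 - n1(n1+1)/2 = 21.5 - 6*7/2 = 21.5 - 21 = 0.5.
       U_Y = n1*n2 - U_X = 48 - 0.5 = 47.5.
Step 4: Ties are present, so use the tie-corrected normal approximation (with continuity correction) for the p-value.
Step 5: p-value = 0.002953; compare to alpha = 0.05. reject H0.

U_X = 0.5, p = 0.002953, reject H0 at alpha = 0.05.


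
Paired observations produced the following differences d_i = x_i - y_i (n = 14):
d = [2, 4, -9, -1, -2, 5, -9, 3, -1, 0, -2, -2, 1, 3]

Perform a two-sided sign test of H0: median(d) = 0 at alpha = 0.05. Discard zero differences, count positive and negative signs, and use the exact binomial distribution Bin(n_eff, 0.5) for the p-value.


Step 1: Discard zero differences. Original n = 14; n_eff = number of nonzero differences = 13.
Nonzero differences (with sign): +2, +4, -9, -1, -2, +5, -9, +3, -1, -2, -2, +1, +3
Step 2: Count signs: positive = 6, negative = 7.
Step 3: Under H0: P(positive) = 0.5, so the number of positives S ~ Bin(13, 0.5).
Step 4: Two-sided exact p-value = sum of Bin(13,0.5) probabilities at or below the observed probability = 1.000000.
Step 5: alpha = 0.05. fail to reject H0.

n_eff = 13, pos = 6, neg = 7, p = 1.000000, fail to reject H0.


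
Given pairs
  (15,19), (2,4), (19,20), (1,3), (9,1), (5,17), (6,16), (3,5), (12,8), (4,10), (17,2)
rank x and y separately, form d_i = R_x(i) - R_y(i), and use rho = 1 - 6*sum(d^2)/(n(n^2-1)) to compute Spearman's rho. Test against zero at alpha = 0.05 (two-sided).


Step 1: Rank x and y separately (midranks; no ties here).
rank(x): 15->9, 2->2, 19->11, 1->1, 9->7, 5->5, 6->6, 3->3, 12->8, 4->4, 17->10
rank(y): 19->10, 4->4, 20->11, 3->3, 1->1, 17->9, 16->8, 5->5, 8->6, 10->7, 2->2
Step 2: d_i = R_x(i) - R_y(i); compute d_i^2.
  (9-10)^2=1, (2-4)^2=4, (11-11)^2=0, (1-3)^2=4, (7-1)^2=36, (5-9)^2=16, (6-8)^2=4, (3-5)^2=4, (8-6)^2=4, (4-7)^2=9, (10-2)^2=64
sum(d^2) = 146.
Step 3: rho = 1 - 6*146 / (11*(11^2 - 1)) = 1 - 876/1320 = 0.336364.
Step 4: Under H0, t = rho * sqrt((n-2)/(1-rho^2)) = 1.0715 ~ t(9).
Step 5: Two-sided p-value from the t-distribution with 9 df = 0.311824.
Step 6: alpha = 0.05. fail to reject H0.

rho = 0.3364, p = 0.311824, fail to reject H0 at alpha = 0.05.


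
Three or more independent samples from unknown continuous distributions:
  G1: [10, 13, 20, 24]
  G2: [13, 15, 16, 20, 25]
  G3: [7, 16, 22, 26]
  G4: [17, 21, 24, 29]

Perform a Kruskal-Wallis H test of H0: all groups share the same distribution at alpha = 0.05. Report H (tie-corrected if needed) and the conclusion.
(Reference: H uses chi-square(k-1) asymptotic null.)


Step 1: Combine all N = 17 observations and assign midranks.
sorted (value, group, rank): (7,G3,1), (10,G1,2), (13,G1,3.5), (13,G2,3.5), (15,G2,5), (16,G2,6.5), (16,G3,6.5), (17,G4,8), (20,G1,9.5), (20,G2,9.5), (21,G4,11), (22,G3,12), (24,G1,13.5), (24,G4,13.5), (25,G2,15), (26,G3,16), (29,G4,17)
Step 2: Sum ranks within each group.
R_1 = 28.5 (n_1 = 4)
R_2 = 39.5 (n_2 = 5)
R_3 = 35.5 (n_3 = 4)
R_4 = 49.5 (n_4 = 4)
Step 3: H = 12/(N(N+1)) * sum(R_i^2/n_i) - 3(N+1)
     = 12/(17*18) * (28.5^2/4 + 39.5^2/5 + 35.5^2/4 + 49.5^2/4) - 3*18
     = 0.039216 * 1442.74 - 54
     = 2.577941.
Step 4: Ties present; correction factor C = 1 - 24/(17^3 - 17) = 0.995098. Corrected H = 2.577941 / 0.995098 = 2.590640.
Step 5: Under H0, H ~ chi^2(3); p-value = 0.459133.
Step 6: alpha = 0.05. fail to reject H0.

H = 2.5906, df = 3, p = 0.459133, fail to reject H0.


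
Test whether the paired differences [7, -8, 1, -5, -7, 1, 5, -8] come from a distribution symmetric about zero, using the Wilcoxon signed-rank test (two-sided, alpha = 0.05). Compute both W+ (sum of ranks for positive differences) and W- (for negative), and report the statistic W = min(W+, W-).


Step 1: Drop any zero differences (none here) and take |d_i|.
|d| = [7, 8, 1, 5, 7, 1, 5, 8]
Step 2: Midrank |d_i| (ties get averaged ranks).
ranks: |7|->5.5, |8|->7.5, |1|->1.5, |5|->3.5, |7|->5.5, |1|->1.5, |5|->3.5, |8|->7.5
Step 3: Attach original signs; sum ranks with positive sign and with negative sign.
W+ = 5.5 + 1.5 + 1.5 + 3.5 = 12
W- = 7.5 + 3.5 + 5.5 + 7.5 = 24
(Check: W+ + W- = 36 should equal n(n+1)/2 = 36.)
Step 4: Test statistic W = min(W+, W-) = 12.
Step 5: Ties in |d|, so use the tie-corrected normal approximation.
        E[W] = n(n+1)/4 = 8*9/4 = 18.
        Tie groups: |d|=1 (t=2), |d|=5 (t=2), |d|=7 (t=2), |d|=8 (t=2); sum(t^3 - t) = 24.
        Var[W] = n(n+1)(2n+1)/24 - sum(t^3-t)/48 = 1224/24 - 24/48 = 50.5.
        z = (W - E[W]) / sqrt(Var[W]) = (12 - 18) / 7.1063 = -0.8443.
        Two-sided p = 2*Phi(z) = 0.398492.
Step 6: alpha = 0.05. fail to reject H0.

W+ = 12, W- = 24, W = min = 12, p = 0.398492, fail to reject H0.


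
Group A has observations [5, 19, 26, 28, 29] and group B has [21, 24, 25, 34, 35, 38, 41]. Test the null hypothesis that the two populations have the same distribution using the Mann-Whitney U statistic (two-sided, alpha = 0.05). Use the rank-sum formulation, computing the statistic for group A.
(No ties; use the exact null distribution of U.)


Step 1: Combine and sort all 12 observations; assign midranks.
sorted (value, group): (5,X), (19,X), (21,Y), (24,Y), (25,Y), (26,X), (28,X), (29,X), (34,Y), (35,Y), (38,Y), (41,Y)
ranks: 5->1, 19->2, 21->3, 24->4, 25->5, 26->6, 28->7, 29->8, 34->9, 35->10, 38->11, 41->12
Step 2: Rank sum for X: R1 = 1 + 2 + 6 + 7 + 8 = 24.
Step 3: U_X = R1 - n1(n1+1)/2 = 24 - 5*6/2 = 24 - 15 = 9.
       U_Y = n1*n2 - U_X = 35 - 9 = 26.
Step 4: No ties, so the exact null distribution of U (based on enumerating the C(12,5) = 792 equally likely rank assignments) gives the two-sided p-value.
Step 5: p-value = 0.202020; compare to alpha = 0.05. fail to reject H0.

U_X = 9, p = 0.202020, fail to reject H0 at alpha = 0.05.


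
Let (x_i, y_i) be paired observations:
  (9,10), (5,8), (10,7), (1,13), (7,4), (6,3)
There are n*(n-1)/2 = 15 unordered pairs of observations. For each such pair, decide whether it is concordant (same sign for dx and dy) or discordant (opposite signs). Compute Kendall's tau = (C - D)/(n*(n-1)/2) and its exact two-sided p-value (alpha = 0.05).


Step 1: Enumerate the 15 unordered pairs (i,j) with i<j and classify each by sign(x_j-x_i) * sign(y_j-y_i).
  (1,2):dx=-4,dy=-2->C; (1,3):dx=+1,dy=-3->D; (1,4):dx=-8,dy=+3->D; (1,5):dx=-2,dy=-6->C
  (1,6):dx=-3,dy=-7->C; (2,3):dx=+5,dy=-1->D; (2,4):dx=-4,dy=+5->D; (2,5):dx=+2,dy=-4->D
  (2,6):dx=+1,dy=-5->D; (3,4):dx=-9,dy=+6->D; (3,5):dx=-3,dy=-3->C; (3,6):dx=-4,dy=-4->C
  (4,5):dx=+6,dy=-9->D; (4,6):dx=+5,dy=-10->D; (5,6):dx=-1,dy=-1->C
Step 2: C = 6, D = 9, total pairs = 15.
Step 3: tau = (C - D)/(n(n-1)/2) = (6 - 9)/15 = -0.200000.
Step 4: Exact two-sided p-value (enumerate n! = 720 permutations of y under H0): p = 0.719444.
Step 5: alpha = 0.05. fail to reject H0.

tau_b = -0.2000 (C=6, D=9), p = 0.719444, fail to reject H0.


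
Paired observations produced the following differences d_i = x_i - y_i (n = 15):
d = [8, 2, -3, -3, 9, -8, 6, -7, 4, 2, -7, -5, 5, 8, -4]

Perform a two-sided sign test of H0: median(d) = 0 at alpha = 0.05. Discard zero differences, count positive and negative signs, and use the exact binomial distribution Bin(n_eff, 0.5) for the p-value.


Step 1: Discard zero differences. Original n = 15; n_eff = number of nonzero differences = 15.
Nonzero differences (with sign): +8, +2, -3, -3, +9, -8, +6, -7, +4, +2, -7, -5, +5, +8, -4
Step 2: Count signs: positive = 8, negative = 7.
Step 3: Under H0: P(positive) = 0.5, so the number of positives S ~ Bin(15, 0.5).
Step 4: Two-sided exact p-value = sum of Bin(15,0.5) probabilities at or below the observed probability = 1.000000.
Step 5: alpha = 0.05. fail to reject H0.

n_eff = 15, pos = 8, neg = 7, p = 1.000000, fail to reject H0.


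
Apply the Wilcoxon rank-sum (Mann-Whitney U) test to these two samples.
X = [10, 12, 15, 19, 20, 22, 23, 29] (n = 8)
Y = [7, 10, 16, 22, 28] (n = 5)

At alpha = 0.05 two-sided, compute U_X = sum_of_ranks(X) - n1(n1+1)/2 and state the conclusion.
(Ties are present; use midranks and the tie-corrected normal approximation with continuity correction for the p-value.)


Step 1: Combine and sort all 13 observations; assign midranks.
sorted (value, group): (7,Y), (10,X), (10,Y), (12,X), (15,X), (16,Y), (19,X), (20,X), (22,X), (22,Y), (23,X), (28,Y), (29,X)
ranks: 7->1, 10->2.5, 10->2.5, 12->4, 15->5, 16->6, 19->7, 20->8, 22->9.5, 22->9.5, 23->11, 28->12, 29->13
Step 2: Rank sum for X: R1 = 2.5 + 4 + 5 + 7 + 8 + 9.5 + 11 + 13 = 60.
Step 3: U_X = R1 - n1(n1+1)/2 = 60 - 8*9/2 = 60 - 36 = 24.
       U_Y = n1*n2 - U_X = 40 - 24 = 16.
Step 4: Ties are present, so use the tie-corrected normal approximation (with continuity correction) for the p-value.
Step 5: p-value = 0.607419; compare to alpha = 0.05. fail to reject H0.

U_X = 24, p = 0.607419, fail to reject H0 at alpha = 0.05.


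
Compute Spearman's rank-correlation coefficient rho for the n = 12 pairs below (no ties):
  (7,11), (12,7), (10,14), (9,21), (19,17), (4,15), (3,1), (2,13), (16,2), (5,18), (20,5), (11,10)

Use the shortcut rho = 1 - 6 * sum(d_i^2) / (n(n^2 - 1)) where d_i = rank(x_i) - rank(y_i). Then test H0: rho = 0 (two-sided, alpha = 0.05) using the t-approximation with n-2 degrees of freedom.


Step 1: Rank x and y separately (midranks; no ties here).
rank(x): 7->5, 12->9, 10->7, 9->6, 19->11, 4->3, 3->2, 2->1, 16->10, 5->4, 20->12, 11->8
rank(y): 11->6, 7->4, 14->8, 21->12, 17->10, 15->9, 1->1, 13->7, 2->2, 18->11, 5->3, 10->5
Step 2: d_i = R_x(i) - R_y(i); compute d_i^2.
  (5-6)^2=1, (9-4)^2=25, (7-8)^2=1, (6-12)^2=36, (11-10)^2=1, (3-9)^2=36, (2-1)^2=1, (1-7)^2=36, (10-2)^2=64, (4-11)^2=49, (12-3)^2=81, (8-5)^2=9
sum(d^2) = 340.
Step 3: rho = 1 - 6*340 / (12*(12^2 - 1)) = 1 - 2040/1716 = -0.188811.
Step 4: Under H0, t = rho * sqrt((n-2)/(1-rho^2)) = -0.6080 ~ t(10).
Step 5: Two-sided p-value from the t-distribution with 10 df = 0.556737.
Step 6: alpha = 0.05. fail to reject H0.

rho = -0.1888, p = 0.556737, fail to reject H0 at alpha = 0.05.


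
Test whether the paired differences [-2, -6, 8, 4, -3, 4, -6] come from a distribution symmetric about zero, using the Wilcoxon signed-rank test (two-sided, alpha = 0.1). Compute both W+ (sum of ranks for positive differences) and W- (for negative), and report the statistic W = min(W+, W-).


Step 1: Drop any zero differences (none here) and take |d_i|.
|d| = [2, 6, 8, 4, 3, 4, 6]
Step 2: Midrank |d_i| (ties get averaged ranks).
ranks: |2|->1, |6|->5.5, |8|->7, |4|->3.5, |3|->2, |4|->3.5, |6|->5.5
Step 3: Attach original signs; sum ranks with positive sign and with negative sign.
W+ = 7 + 3.5 + 3.5 = 14
W- = 1 + 5.5 + 2 + 5.5 = 14
(Check: W+ + W- = 28 should equal n(n+1)/2 = 28.)
Step 4: Test statistic W = min(W+, W-) = 14.
Step 5: Ties in |d|, so use the tie-corrected normal approximation.
        E[W] = n(n+1)/4 = 7*8/4 = 14.
        Tie groups: |d|=4 (t=2), |d|=6 (t=2); sum(t^3 - t) = 12.
        Var[W] = n(n+1)(2n+1)/24 - sum(t^3-t)/48 = 840/24 - 12/48 = 34.75.
        z = (W - E[W]) / sqrt(Var[W]) = (14 - 14) / 5.8949 = 0.0000.
        Two-sided p = 2*Phi(z) = 1.000000.
Step 6: alpha = 0.1. fail to reject H0.

W+ = 14, W- = 14, W = min = 14, p = 1.000000, fail to reject H0.


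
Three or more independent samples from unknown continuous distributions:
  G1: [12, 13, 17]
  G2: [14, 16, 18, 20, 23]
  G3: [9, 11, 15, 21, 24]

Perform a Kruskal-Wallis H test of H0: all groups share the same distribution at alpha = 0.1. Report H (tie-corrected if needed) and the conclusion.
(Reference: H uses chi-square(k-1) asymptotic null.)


Step 1: Combine all N = 13 observations and assign midranks.
sorted (value, group, rank): (9,G3,1), (11,G3,2), (12,G1,3), (13,G1,4), (14,G2,5), (15,G3,6), (16,G2,7), (17,G1,8), (18,G2,9), (20,G2,10), (21,G3,11), (23,G2,12), (24,G3,13)
Step 2: Sum ranks within each group.
R_1 = 15 (n_1 = 3)
R_2 = 43 (n_2 = 5)
R_3 = 33 (n_3 = 5)
Step 3: H = 12/(N(N+1)) * sum(R_i^2/n_i) - 3(N+1)
     = 12/(13*14) * (15^2/3 + 43^2/5 + 33^2/5) - 3*14
     = 0.065934 * 662.6 - 42
     = 1.687912.
Step 4: No ties, so H is used without correction.
Step 5: Under H0, H ~ chi^2(2); p-value = 0.430006.
Step 6: alpha = 0.1. fail to reject H0.

H = 1.6879, df = 2, p = 0.430006, fail to reject H0.


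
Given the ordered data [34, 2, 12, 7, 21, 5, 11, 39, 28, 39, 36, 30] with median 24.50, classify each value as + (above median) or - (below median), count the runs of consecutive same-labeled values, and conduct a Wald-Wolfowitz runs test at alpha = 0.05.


Step 1: Compute median = 24.50; label A = above, B = below.
Labels in order: ABBBBBBAAAAA  (n_A = 6, n_B = 6)
Step 2: Count runs R = 3.
Step 3: Under H0 (random ordering), E[R] = 2*n_A*n_B/(n_A+n_B) + 1 = 2*6*6/12 + 1 = 7.0000.
        Var[R] = 2*n_A*n_B*(2*n_A*n_B - n_A - n_B) / ((n_A+n_B)^2 * (n_A+n_B-1)) = 4320/1584 = 2.7273.
        SD[R] = 1.6514.
Step 4: Continuity-corrected z = (R + 0.5 - E[R]) / SD[R] = (3 + 0.5 - 7.0000) / 1.6514 = -2.1194.
Step 5: Two-sided p-value via normal approximation = 2*(1 - Phi(|z|)) = 0.034060.
Step 6: alpha = 0.05. reject H0.

R = 3, z = -2.1194, p = 0.034060, reject H0.


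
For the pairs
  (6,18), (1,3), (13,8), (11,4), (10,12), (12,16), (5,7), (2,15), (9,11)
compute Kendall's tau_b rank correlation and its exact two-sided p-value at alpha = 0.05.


Step 1: Enumerate the 36 unordered pairs (i,j) with i<j and classify each by sign(x_j-x_i) * sign(y_j-y_i).
  (1,2):dx=-5,dy=-15->C; (1,3):dx=+7,dy=-10->D; (1,4):dx=+5,dy=-14->D; (1,5):dx=+4,dy=-6->D
  (1,6):dx=+6,dy=-2->D; (1,7):dx=-1,dy=-11->C; (1,8):dx=-4,dy=-3->C; (1,9):dx=+3,dy=-7->D
  (2,3):dx=+12,dy=+5->C; (2,4):dx=+10,dy=+1->C; (2,5):dx=+9,dy=+9->C; (2,6):dx=+11,dy=+13->C
  (2,7):dx=+4,dy=+4->C; (2,8):dx=+1,dy=+12->C; (2,9):dx=+8,dy=+8->C; (3,4):dx=-2,dy=-4->C
  (3,5):dx=-3,dy=+4->D; (3,6):dx=-1,dy=+8->D; (3,7):dx=-8,dy=-1->C; (3,8):dx=-11,dy=+7->D
  (3,9):dx=-4,dy=+3->D; (4,5):dx=-1,dy=+8->D; (4,6):dx=+1,dy=+12->C; (4,7):dx=-6,dy=+3->D
  (4,8):dx=-9,dy=+11->D; (4,9):dx=-2,dy=+7->D; (5,6):dx=+2,dy=+4->C; (5,7):dx=-5,dy=-5->C
  (5,8):dx=-8,dy=+3->D; (5,9):dx=-1,dy=-1->C; (6,7):dx=-7,dy=-9->C; (6,8):dx=-10,dy=-1->C
  (6,9):dx=-3,dy=-5->C; (7,8):dx=-3,dy=+8->D; (7,9):dx=+4,dy=+4->C; (8,9):dx=+7,dy=-4->D
Step 2: C = 20, D = 16, total pairs = 36.
Step 3: tau = (C - D)/(n(n-1)/2) = (20 - 16)/36 = 0.111111.
Step 4: Exact two-sided p-value (enumerate n! = 362880 permutations of y under H0): p = 0.761414.
Step 5: alpha = 0.05. fail to reject H0.

tau_b = 0.1111 (C=20, D=16), p = 0.761414, fail to reject H0.


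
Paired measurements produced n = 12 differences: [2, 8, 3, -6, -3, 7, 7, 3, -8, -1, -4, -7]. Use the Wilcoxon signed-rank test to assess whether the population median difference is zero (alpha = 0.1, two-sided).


Step 1: Drop any zero differences (none here) and take |d_i|.
|d| = [2, 8, 3, 6, 3, 7, 7, 3, 8, 1, 4, 7]
Step 2: Midrank |d_i| (ties get averaged ranks).
ranks: |2|->2, |8|->11.5, |3|->4, |6|->7, |3|->4, |7|->9, |7|->9, |3|->4, |8|->11.5, |1|->1, |4|->6, |7|->9
Step 3: Attach original signs; sum ranks with positive sign and with negative sign.
W+ = 2 + 11.5 + 4 + 9 + 9 + 4 = 39.5
W- = 7 + 4 + 11.5 + 1 + 6 + 9 = 38.5
(Check: W+ + W- = 78 should equal n(n+1)/2 = 78.)
Step 4: Test statistic W = min(W+, W-) = 38.5.
Step 5: Ties in |d|, so use the tie-corrected normal approximation.
        E[W] = n(n+1)/4 = 12*13/4 = 39.
        Tie groups: |d|=3 (t=3), |d|=7 (t=3), |d|=8 (t=2); sum(t^3 - t) = 54.
        Var[W] = n(n+1)(2n+1)/24 - sum(t^3-t)/48 = 3900/24 - 54/48 = 161.375.
        z = (W - E[W]) / sqrt(Var[W]) = (38.5 - 39) / 12.7033 = -0.0394.
        Two-sided p = 2*Phi(z) = 0.968604.
Step 6: alpha = 0.1. fail to reject H0.

W+ = 39.5, W- = 38.5, W = min = 38.5, p = 0.968604, fail to reject H0.


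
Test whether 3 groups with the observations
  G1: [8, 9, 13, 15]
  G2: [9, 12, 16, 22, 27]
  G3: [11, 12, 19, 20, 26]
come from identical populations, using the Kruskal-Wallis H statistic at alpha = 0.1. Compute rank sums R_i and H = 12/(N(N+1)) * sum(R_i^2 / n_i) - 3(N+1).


Step 1: Combine all N = 14 observations and assign midranks.
sorted (value, group, rank): (8,G1,1), (9,G1,2.5), (9,G2,2.5), (11,G3,4), (12,G2,5.5), (12,G3,5.5), (13,G1,7), (15,G1,8), (16,G2,9), (19,G3,10), (20,G3,11), (22,G2,12), (26,G3,13), (27,G2,14)
Step 2: Sum ranks within each group.
R_1 = 18.5 (n_1 = 4)
R_2 = 43 (n_2 = 5)
R_3 = 43.5 (n_3 = 5)
Step 3: H = 12/(N(N+1)) * sum(R_i^2/n_i) - 3(N+1)
     = 12/(14*15) * (18.5^2/4 + 43^2/5 + 43.5^2/5) - 3*15
     = 0.057143 * 833.812 - 45
     = 2.646429.
Step 4: Ties present; correction factor C = 1 - 12/(14^3 - 14) = 0.995604. Corrected H = 2.646429 / 0.995604 = 2.658113.
Step 5: Under H0, H ~ chi^2(2); p-value = 0.264727.
Step 6: alpha = 0.1. fail to reject H0.

H = 2.6581, df = 2, p = 0.264727, fail to reject H0.


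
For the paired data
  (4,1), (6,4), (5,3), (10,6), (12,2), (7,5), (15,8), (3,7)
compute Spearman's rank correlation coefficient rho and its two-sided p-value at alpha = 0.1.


Step 1: Rank x and y separately (midranks; no ties here).
rank(x): 4->2, 6->4, 5->3, 10->6, 12->7, 7->5, 15->8, 3->1
rank(y): 1->1, 4->4, 3->3, 6->6, 2->2, 5->5, 8->8, 7->7
Step 2: d_i = R_x(i) - R_y(i); compute d_i^2.
  (2-1)^2=1, (4-4)^2=0, (3-3)^2=0, (6-6)^2=0, (7-2)^2=25, (5-5)^2=0, (8-8)^2=0, (1-7)^2=36
sum(d^2) = 62.
Step 3: rho = 1 - 6*62 / (8*(8^2 - 1)) = 1 - 372/504 = 0.261905.
Step 4: Under H0, t = rho * sqrt((n-2)/(1-rho^2)) = 0.6647 ~ t(6).
Step 5: Two-sided p-value from the t-distribution with 6 df = 0.530923.
Step 6: alpha = 0.1. fail to reject H0.

rho = 0.2619, p = 0.530923, fail to reject H0 at alpha = 0.1.


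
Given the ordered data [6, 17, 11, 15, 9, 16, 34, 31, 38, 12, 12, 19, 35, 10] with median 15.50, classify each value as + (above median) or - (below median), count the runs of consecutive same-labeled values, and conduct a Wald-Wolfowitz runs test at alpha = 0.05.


Step 1: Compute median = 15.50; label A = above, B = below.
Labels in order: BABBBAAAABBAAB  (n_A = 7, n_B = 7)
Step 2: Count runs R = 7.
Step 3: Under H0 (random ordering), E[R] = 2*n_A*n_B/(n_A+n_B) + 1 = 2*7*7/14 + 1 = 8.0000.
        Var[R] = 2*n_A*n_B*(2*n_A*n_B - n_A - n_B) / ((n_A+n_B)^2 * (n_A+n_B-1)) = 8232/2548 = 3.2308.
        SD[R] = 1.7974.
Step 4: Continuity-corrected z = (R + 0.5 - E[R]) / SD[R] = (7 + 0.5 - 8.0000) / 1.7974 = -0.2782.
Step 5: Two-sided p-value via normal approximation = 2*(1 - Phi(|z|)) = 0.780879.
Step 6: alpha = 0.05. fail to reject H0.

R = 7, z = -0.2782, p = 0.780879, fail to reject H0.


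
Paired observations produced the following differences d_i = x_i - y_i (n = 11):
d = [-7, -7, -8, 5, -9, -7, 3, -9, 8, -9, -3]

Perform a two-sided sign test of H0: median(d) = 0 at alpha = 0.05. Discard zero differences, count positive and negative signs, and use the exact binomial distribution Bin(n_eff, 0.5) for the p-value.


Step 1: Discard zero differences. Original n = 11; n_eff = number of nonzero differences = 11.
Nonzero differences (with sign): -7, -7, -8, +5, -9, -7, +3, -9, +8, -9, -3
Step 2: Count signs: positive = 3, negative = 8.
Step 3: Under H0: P(positive) = 0.5, so the number of positives S ~ Bin(11, 0.5).
Step 4: Two-sided exact p-value = sum of Bin(11,0.5) probabilities at or below the observed probability = 0.226562.
Step 5: alpha = 0.05. fail to reject H0.

n_eff = 11, pos = 3, neg = 8, p = 0.226562, fail to reject H0.


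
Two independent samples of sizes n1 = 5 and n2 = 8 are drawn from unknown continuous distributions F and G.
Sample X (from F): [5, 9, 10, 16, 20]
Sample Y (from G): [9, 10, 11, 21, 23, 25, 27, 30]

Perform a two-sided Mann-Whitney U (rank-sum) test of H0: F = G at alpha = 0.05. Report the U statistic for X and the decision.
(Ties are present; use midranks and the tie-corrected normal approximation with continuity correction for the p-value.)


Step 1: Combine and sort all 13 observations; assign midranks.
sorted (value, group): (5,X), (9,X), (9,Y), (10,X), (10,Y), (11,Y), (16,X), (20,X), (21,Y), (23,Y), (25,Y), (27,Y), (30,Y)
ranks: 5->1, 9->2.5, 9->2.5, 10->4.5, 10->4.5, 11->6, 16->7, 20->8, 21->9, 23->10, 25->11, 27->12, 30->13
Step 2: Rank sum for X: R1 = 1 + 2.5 + 4.5 + 7 + 8 = 23.
Step 3: U_X = R1 - n1(n1+1)/2 = 23 - 5*6/2 = 23 - 15 = 8.
       U_Y = n1*n2 - U_X = 40 - 8 = 32.
Step 4: Ties are present, so use the tie-corrected normal approximation (with continuity correction) for the p-value.
Step 5: p-value = 0.091397; compare to alpha = 0.05. fail to reject H0.

U_X = 8, p = 0.091397, fail to reject H0 at alpha = 0.05.


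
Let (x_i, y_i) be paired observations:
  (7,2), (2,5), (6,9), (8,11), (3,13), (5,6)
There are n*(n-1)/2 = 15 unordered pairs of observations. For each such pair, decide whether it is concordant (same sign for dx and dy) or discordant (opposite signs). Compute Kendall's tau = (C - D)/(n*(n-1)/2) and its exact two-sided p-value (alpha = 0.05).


Step 1: Enumerate the 15 unordered pairs (i,j) with i<j and classify each by sign(x_j-x_i) * sign(y_j-y_i).
  (1,2):dx=-5,dy=+3->D; (1,3):dx=-1,dy=+7->D; (1,4):dx=+1,dy=+9->C; (1,5):dx=-4,dy=+11->D
  (1,6):dx=-2,dy=+4->D; (2,3):dx=+4,dy=+4->C; (2,4):dx=+6,dy=+6->C; (2,5):dx=+1,dy=+8->C
  (2,6):dx=+3,dy=+1->C; (3,4):dx=+2,dy=+2->C; (3,5):dx=-3,dy=+4->D; (3,6):dx=-1,dy=-3->C
  (4,5):dx=-5,dy=+2->D; (4,6):dx=-3,dy=-5->C; (5,6):dx=+2,dy=-7->D
Step 2: C = 8, D = 7, total pairs = 15.
Step 3: tau = (C - D)/(n(n-1)/2) = (8 - 7)/15 = 0.066667.
Step 4: Exact two-sided p-value (enumerate n! = 720 permutations of y under H0): p = 1.000000.
Step 5: alpha = 0.05. fail to reject H0.

tau_b = 0.0667 (C=8, D=7), p = 1.000000, fail to reject H0.


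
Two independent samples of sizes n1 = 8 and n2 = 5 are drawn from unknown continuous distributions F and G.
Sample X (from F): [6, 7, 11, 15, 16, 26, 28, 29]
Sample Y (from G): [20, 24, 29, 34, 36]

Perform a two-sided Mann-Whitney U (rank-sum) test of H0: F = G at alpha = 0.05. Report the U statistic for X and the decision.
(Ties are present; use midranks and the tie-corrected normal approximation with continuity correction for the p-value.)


Step 1: Combine and sort all 13 observations; assign midranks.
sorted (value, group): (6,X), (7,X), (11,X), (15,X), (16,X), (20,Y), (24,Y), (26,X), (28,X), (29,X), (29,Y), (34,Y), (36,Y)
ranks: 6->1, 7->2, 11->3, 15->4, 16->5, 20->6, 24->7, 26->8, 28->9, 29->10.5, 29->10.5, 34->12, 36->13
Step 2: Rank sum for X: R1 = 1 + 2 + 3 + 4 + 5 + 8 + 9 + 10.5 = 42.5.
Step 3: U_X = R1 - n1(n1+1)/2 = 42.5 - 8*9/2 = 42.5 - 36 = 6.5.
       U_Y = n1*n2 - U_X = 40 - 6.5 = 33.5.
Step 4: Ties are present, so use the tie-corrected normal approximation (with continuity correction) for the p-value.
Step 5: p-value = 0.056699; compare to alpha = 0.05. fail to reject H0.

U_X = 6.5, p = 0.056699, fail to reject H0 at alpha = 0.05.


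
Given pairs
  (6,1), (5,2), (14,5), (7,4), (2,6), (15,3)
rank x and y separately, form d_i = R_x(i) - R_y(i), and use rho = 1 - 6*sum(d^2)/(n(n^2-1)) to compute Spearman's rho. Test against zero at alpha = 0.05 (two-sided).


Step 1: Rank x and y separately (midranks; no ties here).
rank(x): 6->3, 5->2, 14->5, 7->4, 2->1, 15->6
rank(y): 1->1, 2->2, 5->5, 4->4, 6->6, 3->3
Step 2: d_i = R_x(i) - R_y(i); compute d_i^2.
  (3-1)^2=4, (2-2)^2=0, (5-5)^2=0, (4-4)^2=0, (1-6)^2=25, (6-3)^2=9
sum(d^2) = 38.
Step 3: rho = 1 - 6*38 / (6*(6^2 - 1)) = 1 - 228/210 = -0.085714.
Step 4: Under H0, t = rho * sqrt((n-2)/(1-rho^2)) = -0.1721 ~ t(4).
Step 5: Two-sided p-value from the t-distribution with 4 df = 0.871743.
Step 6: alpha = 0.05. fail to reject H0.

rho = -0.0857, p = 0.871743, fail to reject H0 at alpha = 0.05.


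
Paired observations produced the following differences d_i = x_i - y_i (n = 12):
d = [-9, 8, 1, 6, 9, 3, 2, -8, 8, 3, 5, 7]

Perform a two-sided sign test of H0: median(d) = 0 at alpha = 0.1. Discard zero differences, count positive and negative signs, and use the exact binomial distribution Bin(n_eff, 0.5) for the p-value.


Step 1: Discard zero differences. Original n = 12; n_eff = number of nonzero differences = 12.
Nonzero differences (with sign): -9, +8, +1, +6, +9, +3, +2, -8, +8, +3, +5, +7
Step 2: Count signs: positive = 10, negative = 2.
Step 3: Under H0: P(positive) = 0.5, so the number of positives S ~ Bin(12, 0.5).
Step 4: Two-sided exact p-value = sum of Bin(12,0.5) probabilities at or below the observed probability = 0.038574.
Step 5: alpha = 0.1. reject H0.

n_eff = 12, pos = 10, neg = 2, p = 0.038574, reject H0.


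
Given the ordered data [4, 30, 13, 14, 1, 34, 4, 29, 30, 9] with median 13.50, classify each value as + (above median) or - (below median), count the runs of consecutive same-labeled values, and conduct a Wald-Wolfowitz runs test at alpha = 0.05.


Step 1: Compute median = 13.50; label A = above, B = below.
Labels in order: BABABABAAB  (n_A = 5, n_B = 5)
Step 2: Count runs R = 9.
Step 3: Under H0 (random ordering), E[R] = 2*n_A*n_B/(n_A+n_B) + 1 = 2*5*5/10 + 1 = 6.0000.
        Var[R] = 2*n_A*n_B*(2*n_A*n_B - n_A - n_B) / ((n_A+n_B)^2 * (n_A+n_B-1)) = 2000/900 = 2.2222.
        SD[R] = 1.4907.
Step 4: Continuity-corrected z = (R - 0.5 - E[R]) / SD[R] = (9 - 0.5 - 6.0000) / 1.4907 = 1.6771.
Step 5: Two-sided p-value via normal approximation = 2*(1 - Phi(|z|)) = 0.093533.
Step 6: alpha = 0.05. fail to reject H0.

R = 9, z = 1.6771, p = 0.093533, fail to reject H0.


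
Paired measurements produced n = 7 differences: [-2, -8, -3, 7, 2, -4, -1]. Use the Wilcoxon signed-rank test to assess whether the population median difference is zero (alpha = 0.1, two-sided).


Step 1: Drop any zero differences (none here) and take |d_i|.
|d| = [2, 8, 3, 7, 2, 4, 1]
Step 2: Midrank |d_i| (ties get averaged ranks).
ranks: |2|->2.5, |8|->7, |3|->4, |7|->6, |2|->2.5, |4|->5, |1|->1
Step 3: Attach original signs; sum ranks with positive sign and with negative sign.
W+ = 6 + 2.5 = 8.5
W- = 2.5 + 7 + 4 + 5 + 1 = 19.5
(Check: W+ + W- = 28 should equal n(n+1)/2 = 28.)
Step 4: Test statistic W = min(W+, W-) = 8.5.
Step 5: Ties in |d|, so use the tie-corrected normal approximation.
        E[W] = n(n+1)/4 = 7*8/4 = 14.
        Tie groups: |d|=2 (t=2); sum(t^3 - t) = 6.
        Var[W] = n(n+1)(2n+1)/24 - sum(t^3-t)/48 = 840/24 - 6/48 = 34.875.
        z = (W - E[W]) / sqrt(Var[W]) = (8.5 - 14) / 5.9055 = -0.9313.
        Two-sided p = 2*Phi(z) = 0.351681.
Step 6: alpha = 0.1. fail to reject H0.

W+ = 8.5, W- = 19.5, W = min = 8.5, p = 0.351681, fail to reject H0.


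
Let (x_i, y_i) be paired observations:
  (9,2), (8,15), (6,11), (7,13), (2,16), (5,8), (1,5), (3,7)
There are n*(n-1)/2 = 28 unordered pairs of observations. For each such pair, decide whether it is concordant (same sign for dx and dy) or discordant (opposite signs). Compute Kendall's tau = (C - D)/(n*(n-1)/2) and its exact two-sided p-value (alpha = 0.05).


Step 1: Enumerate the 28 unordered pairs (i,j) with i<j and classify each by sign(x_j-x_i) * sign(y_j-y_i).
  (1,2):dx=-1,dy=+13->D; (1,3):dx=-3,dy=+9->D; (1,4):dx=-2,dy=+11->D; (1,5):dx=-7,dy=+14->D
  (1,6):dx=-4,dy=+6->D; (1,7):dx=-8,dy=+3->D; (1,8):dx=-6,dy=+5->D; (2,3):dx=-2,dy=-4->C
  (2,4):dx=-1,dy=-2->C; (2,5):dx=-6,dy=+1->D; (2,6):dx=-3,dy=-7->C; (2,7):dx=-7,dy=-10->C
  (2,8):dx=-5,dy=-8->C; (3,4):dx=+1,dy=+2->C; (3,5):dx=-4,dy=+5->D; (3,6):dx=-1,dy=-3->C
  (3,7):dx=-5,dy=-6->C; (3,8):dx=-3,dy=-4->C; (4,5):dx=-5,dy=+3->D; (4,6):dx=-2,dy=-5->C
  (4,7):dx=-6,dy=-8->C; (4,8):dx=-4,dy=-6->C; (5,6):dx=+3,dy=-8->D; (5,7):dx=-1,dy=-11->C
  (5,8):dx=+1,dy=-9->D; (6,7):dx=-4,dy=-3->C; (6,8):dx=-2,dy=-1->C; (7,8):dx=+2,dy=+2->C
Step 2: C = 16, D = 12, total pairs = 28.
Step 3: tau = (C - D)/(n(n-1)/2) = (16 - 12)/28 = 0.142857.
Step 4: Exact two-sided p-value (enumerate n! = 40320 permutations of y under H0): p = 0.719544.
Step 5: alpha = 0.05. fail to reject H0.

tau_b = 0.1429 (C=16, D=12), p = 0.719544, fail to reject H0.


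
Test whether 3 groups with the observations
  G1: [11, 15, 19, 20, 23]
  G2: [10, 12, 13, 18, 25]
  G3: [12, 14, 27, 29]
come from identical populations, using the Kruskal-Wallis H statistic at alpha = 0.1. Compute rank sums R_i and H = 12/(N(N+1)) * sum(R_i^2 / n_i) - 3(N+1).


Step 1: Combine all N = 14 observations and assign midranks.
sorted (value, group, rank): (10,G2,1), (11,G1,2), (12,G2,3.5), (12,G3,3.5), (13,G2,5), (14,G3,6), (15,G1,7), (18,G2,8), (19,G1,9), (20,G1,10), (23,G1,11), (25,G2,12), (27,G3,13), (29,G3,14)
Step 2: Sum ranks within each group.
R_1 = 39 (n_1 = 5)
R_2 = 29.5 (n_2 = 5)
R_3 = 36.5 (n_3 = 4)
Step 3: H = 12/(N(N+1)) * sum(R_i^2/n_i) - 3(N+1)
     = 12/(14*15) * (39^2/5 + 29.5^2/5 + 36.5^2/4) - 3*15
     = 0.057143 * 811.312 - 45
     = 1.360714.
Step 4: Ties present; correction factor C = 1 - 6/(14^3 - 14) = 0.997802. Corrected H = 1.360714 / 0.997802 = 1.363711.
Step 5: Under H0, H ~ chi^2(2); p-value = 0.505678.
Step 6: alpha = 0.1. fail to reject H0.

H = 1.3637, df = 2, p = 0.505678, fail to reject H0.


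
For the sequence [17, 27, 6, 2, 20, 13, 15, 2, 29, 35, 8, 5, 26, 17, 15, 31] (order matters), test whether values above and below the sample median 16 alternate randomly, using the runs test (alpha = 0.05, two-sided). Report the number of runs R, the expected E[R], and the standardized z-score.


Step 1: Compute median = 16; label A = above, B = below.
Labels in order: AABBABBBAABBAABA  (n_A = 8, n_B = 8)
Step 2: Count runs R = 9.
Step 3: Under H0 (random ordering), E[R] = 2*n_A*n_B/(n_A+n_B) + 1 = 2*8*8/16 + 1 = 9.0000.
        Var[R] = 2*n_A*n_B*(2*n_A*n_B - n_A - n_B) / ((n_A+n_B)^2 * (n_A+n_B-1)) = 14336/3840 = 3.7333.
        SD[R] = 1.9322.
Step 4: R = E[R], so z = 0 with no continuity correction.
Step 5: Two-sided p-value via normal approximation = 2*(1 - Phi(|z|)) = 1.000000.
Step 6: alpha = 0.05. fail to reject H0.

R = 9, z = 0.0000, p = 1.000000, fail to reject H0.


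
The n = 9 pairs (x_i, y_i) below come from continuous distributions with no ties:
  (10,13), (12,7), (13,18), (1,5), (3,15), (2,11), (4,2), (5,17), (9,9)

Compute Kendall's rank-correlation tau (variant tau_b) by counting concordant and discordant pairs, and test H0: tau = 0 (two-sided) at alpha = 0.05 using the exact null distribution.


Step 1: Enumerate the 36 unordered pairs (i,j) with i<j and classify each by sign(x_j-x_i) * sign(y_j-y_i).
  (1,2):dx=+2,dy=-6->D; (1,3):dx=+3,dy=+5->C; (1,4):dx=-9,dy=-8->C; (1,5):dx=-7,dy=+2->D
  (1,6):dx=-8,dy=-2->C; (1,7):dx=-6,dy=-11->C; (1,8):dx=-5,dy=+4->D; (1,9):dx=-1,dy=-4->C
  (2,3):dx=+1,dy=+11->C; (2,4):dx=-11,dy=-2->C; (2,5):dx=-9,dy=+8->D; (2,6):dx=-10,dy=+4->D
  (2,7):dx=-8,dy=-5->C; (2,8):dx=-7,dy=+10->D; (2,9):dx=-3,dy=+2->D; (3,4):dx=-12,dy=-13->C
  (3,5):dx=-10,dy=-3->C; (3,6):dx=-11,dy=-7->C; (3,7):dx=-9,dy=-16->C; (3,8):dx=-8,dy=-1->C
  (3,9):dx=-4,dy=-9->C; (4,5):dx=+2,dy=+10->C; (4,6):dx=+1,dy=+6->C; (4,7):dx=+3,dy=-3->D
  (4,8):dx=+4,dy=+12->C; (4,9):dx=+8,dy=+4->C; (5,6):dx=-1,dy=-4->C; (5,7):dx=+1,dy=-13->D
  (5,8):dx=+2,dy=+2->C; (5,9):dx=+6,dy=-6->D; (6,7):dx=+2,dy=-9->D; (6,8):dx=+3,dy=+6->C
  (6,9):dx=+7,dy=-2->D; (7,8):dx=+1,dy=+15->C; (7,9):dx=+5,dy=+7->C; (8,9):dx=+4,dy=-8->D
Step 2: C = 23, D = 13, total pairs = 36.
Step 3: tau = (C - D)/(n(n-1)/2) = (23 - 13)/36 = 0.277778.
Step 4: Exact two-sided p-value (enumerate n! = 362880 permutations of y under H0): p = 0.358488.
Step 5: alpha = 0.05. fail to reject H0.

tau_b = 0.2778 (C=23, D=13), p = 0.358488, fail to reject H0.


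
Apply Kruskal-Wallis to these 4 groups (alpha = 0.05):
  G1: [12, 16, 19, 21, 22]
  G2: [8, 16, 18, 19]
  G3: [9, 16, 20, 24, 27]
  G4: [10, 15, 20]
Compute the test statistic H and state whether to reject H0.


Step 1: Combine all N = 17 observations and assign midranks.
sorted (value, group, rank): (8,G2,1), (9,G3,2), (10,G4,3), (12,G1,4), (15,G4,5), (16,G1,7), (16,G2,7), (16,G3,7), (18,G2,9), (19,G1,10.5), (19,G2,10.5), (20,G3,12.5), (20,G4,12.5), (21,G1,14), (22,G1,15), (24,G3,16), (27,G3,17)
Step 2: Sum ranks within each group.
R_1 = 50.5 (n_1 = 5)
R_2 = 27.5 (n_2 = 4)
R_3 = 54.5 (n_3 = 5)
R_4 = 20.5 (n_4 = 3)
Step 3: H = 12/(N(N+1)) * sum(R_i^2/n_i) - 3(N+1)
     = 12/(17*18) * (50.5^2/5 + 27.5^2/4 + 54.5^2/5 + 20.5^2/3) - 3*18
     = 0.039216 * 1433.25 - 54
     = 2.205719.
Step 4: Ties present; correction factor C = 1 - 36/(17^3 - 17) = 0.992647. Corrected H = 2.205719 / 0.992647 = 2.222058.
Step 5: Under H0, H ~ chi^2(3); p-value = 0.527617.
Step 6: alpha = 0.05. fail to reject H0.

H = 2.2221, df = 3, p = 0.527617, fail to reject H0.


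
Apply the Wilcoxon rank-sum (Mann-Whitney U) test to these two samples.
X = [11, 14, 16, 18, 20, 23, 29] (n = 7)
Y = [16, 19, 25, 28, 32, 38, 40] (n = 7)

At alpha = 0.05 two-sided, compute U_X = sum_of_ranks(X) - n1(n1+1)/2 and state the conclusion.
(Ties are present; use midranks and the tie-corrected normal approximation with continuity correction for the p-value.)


Step 1: Combine and sort all 14 observations; assign midranks.
sorted (value, group): (11,X), (14,X), (16,X), (16,Y), (18,X), (19,Y), (20,X), (23,X), (25,Y), (28,Y), (29,X), (32,Y), (38,Y), (40,Y)
ranks: 11->1, 14->2, 16->3.5, 16->3.5, 18->5, 19->6, 20->7, 23->8, 25->9, 28->10, 29->11, 32->12, 38->13, 40->14
Step 2: Rank sum for X: R1 = 1 + 2 + 3.5 + 5 + 7 + 8 + 11 = 37.5.
Step 3: U_X = R1 - n1(n1+1)/2 = 37.5 - 7*8/2 = 37.5 - 28 = 9.5.
       U_Y = n1*n2 - U_X = 49 - 9.5 = 39.5.
Step 4: Ties are present, so use the tie-corrected normal approximation (with continuity correction) for the p-value.
Step 5: p-value = 0.063627; compare to alpha = 0.05. fail to reject H0.

U_X = 9.5, p = 0.063627, fail to reject H0 at alpha = 0.05.


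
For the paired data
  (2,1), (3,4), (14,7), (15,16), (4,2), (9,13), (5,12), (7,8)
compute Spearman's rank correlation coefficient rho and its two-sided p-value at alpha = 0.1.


Step 1: Rank x and y separately (midranks; no ties here).
rank(x): 2->1, 3->2, 14->7, 15->8, 4->3, 9->6, 5->4, 7->5
rank(y): 1->1, 4->3, 7->4, 16->8, 2->2, 13->7, 12->6, 8->5
Step 2: d_i = R_x(i) - R_y(i); compute d_i^2.
  (1-1)^2=0, (2-3)^2=1, (7-4)^2=9, (8-8)^2=0, (3-2)^2=1, (6-7)^2=1, (4-6)^2=4, (5-5)^2=0
sum(d^2) = 16.
Step 3: rho = 1 - 6*16 / (8*(8^2 - 1)) = 1 - 96/504 = 0.809524.
Step 4: Under H0, t = rho * sqrt((n-2)/(1-rho^2)) = 3.3776 ~ t(6).
Step 5: Two-sided p-value from the t-distribution with 6 df = 0.014903.
Step 6: alpha = 0.1. reject H0.

rho = 0.8095, p = 0.014903, reject H0 at alpha = 0.1.


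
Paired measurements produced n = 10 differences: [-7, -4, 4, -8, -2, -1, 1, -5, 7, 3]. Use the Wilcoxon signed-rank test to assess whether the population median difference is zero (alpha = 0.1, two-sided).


Step 1: Drop any zero differences (none here) and take |d_i|.
|d| = [7, 4, 4, 8, 2, 1, 1, 5, 7, 3]
Step 2: Midrank |d_i| (ties get averaged ranks).
ranks: |7|->8.5, |4|->5.5, |4|->5.5, |8|->10, |2|->3, |1|->1.5, |1|->1.5, |5|->7, |7|->8.5, |3|->4
Step 3: Attach original signs; sum ranks with positive sign and with negative sign.
W+ = 5.5 + 1.5 + 8.5 + 4 = 19.5
W- = 8.5 + 5.5 + 10 + 3 + 1.5 + 7 = 35.5
(Check: W+ + W- = 55 should equal n(n+1)/2 = 55.)
Step 4: Test statistic W = min(W+, W-) = 19.5.
Step 5: Ties in |d|, so use the tie-corrected normal approximation.
        E[W] = n(n+1)/4 = 10*11/4 = 27.5.
        Tie groups: |d|=1 (t=2), |d|=4 (t=2), |d|=7 (t=2); sum(t^3 - t) = 18.
        Var[W] = n(n+1)(2n+1)/24 - sum(t^3-t)/48 = 2310/24 - 18/48 = 95.875.
        z = (W - E[W]) / sqrt(Var[W]) = (19.5 - 27.5) / 9.7916 = -0.8170.
        Two-sided p = 2*Phi(z) = 0.413912.
Step 6: alpha = 0.1. fail to reject H0.

W+ = 19.5, W- = 35.5, W = min = 19.5, p = 0.413912, fail to reject H0.
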